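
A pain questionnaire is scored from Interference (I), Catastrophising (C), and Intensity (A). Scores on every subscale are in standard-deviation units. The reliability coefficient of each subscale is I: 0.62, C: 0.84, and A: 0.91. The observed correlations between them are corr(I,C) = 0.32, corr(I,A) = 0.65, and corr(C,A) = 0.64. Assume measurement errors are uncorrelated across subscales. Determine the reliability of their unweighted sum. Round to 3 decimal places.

0.899

Var(I+C+A) = 3 + 2·[0.32 + 0.65 + 0.64] = 3 + 3.22 = 6.22.
Under uncorrelated errors the observed covariances equal the true-score covariances, so only the own-variance terms attenuate.
True-score variance = [0.62 + 0.84 + 0.91] + 3.22 = 2.37 + 3.22 = 5.59.
Reliability = 5.59 / 6.22 = 0.899.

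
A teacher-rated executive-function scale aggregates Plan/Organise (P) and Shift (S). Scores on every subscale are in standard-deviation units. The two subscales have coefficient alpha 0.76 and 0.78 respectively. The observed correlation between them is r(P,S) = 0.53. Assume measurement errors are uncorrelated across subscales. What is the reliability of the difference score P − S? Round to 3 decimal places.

0.511

Var(P−S) = 1 + 1 − 2·0.53 = 2 − 1.06 = 0.94.
Because errors are independent across components, Cov(Tᵢ,Tⱼ) = Cov(Xᵢ,Xⱼ); the off-diagonal part of the true-score variance is the same as above.
True-score variance = [0.76 + 0.78] − 1.06 = 1.54 − 1.06 = 0.48.
Reliability = 0.48 / 0.94 = 0.511.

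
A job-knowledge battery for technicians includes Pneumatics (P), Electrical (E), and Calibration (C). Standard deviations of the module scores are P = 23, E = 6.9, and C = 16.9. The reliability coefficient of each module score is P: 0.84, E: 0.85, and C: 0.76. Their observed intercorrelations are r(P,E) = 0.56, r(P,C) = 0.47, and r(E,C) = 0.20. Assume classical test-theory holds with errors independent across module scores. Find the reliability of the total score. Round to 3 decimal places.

0.890

Var(P+E+C) = 23² + 6.9² + 16.9² + 2·[23·6.9·0.56 + 23·16.9·0.47 + 6.9·16.9·0.20] = 862.22 + 589.766 = 1451.99.
With uncorrelated errors the cross-covariances are all true-score covariance, so they carry over unchanged; only the diagonal terms shrink to ρᵢσᵢ².
True-score variance = [23²·0.84 + 6.9²·0.85 + 16.9²·0.76] + 589.766 = 701.892 + 589.766 = 1291.66.
Reliability = 1291.66 / 1451.99 = 0.890.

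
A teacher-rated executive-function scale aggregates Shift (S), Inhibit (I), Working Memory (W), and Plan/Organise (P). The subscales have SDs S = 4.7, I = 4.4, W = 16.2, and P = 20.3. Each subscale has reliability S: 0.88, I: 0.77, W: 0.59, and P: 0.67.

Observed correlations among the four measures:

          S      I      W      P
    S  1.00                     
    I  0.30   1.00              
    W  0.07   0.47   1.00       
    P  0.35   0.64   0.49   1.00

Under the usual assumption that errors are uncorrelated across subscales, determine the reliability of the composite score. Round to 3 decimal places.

0.809

Var(S+I+W+P) = 4.7² + 4.4² + 16.2² + 20.3² + 2·[4.7·4.4·0.30 + 4.7·16.2·0.07 + 4.7·20.3·0.35 + 4.4·16.2·0.47 + 4.4·20.3·0.64 + 16.2·20.3·0.49] = 715.98 + 593.47 = 1309.45.
Under uncorrelated errors the observed covariances equal the true-score covariances, so only the own-variance terms attenuate.
True-score variance = [4.7²·0.88 + 4.4²·0.77 + 16.2²·0.59 + 20.3²·0.67] + 593.47 = 465.286 + 593.47 = 1058.76.
Reliability = 1058.76 / 1309.45 = 0.809.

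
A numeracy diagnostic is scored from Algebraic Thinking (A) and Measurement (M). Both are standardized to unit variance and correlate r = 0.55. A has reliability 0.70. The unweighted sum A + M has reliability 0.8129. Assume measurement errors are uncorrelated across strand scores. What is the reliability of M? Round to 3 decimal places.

Var(A+M) = 2 + 2·0.55 = 3.100.
True-score variance = ρ_A + ρ_M + 2·0.55, so 0.8129 = (0.70 + ρ_M + 1.10) / 3.100.
ρ_M = 0.8129·3.100 − 0.70 − 1.10 = 0.720.

0.720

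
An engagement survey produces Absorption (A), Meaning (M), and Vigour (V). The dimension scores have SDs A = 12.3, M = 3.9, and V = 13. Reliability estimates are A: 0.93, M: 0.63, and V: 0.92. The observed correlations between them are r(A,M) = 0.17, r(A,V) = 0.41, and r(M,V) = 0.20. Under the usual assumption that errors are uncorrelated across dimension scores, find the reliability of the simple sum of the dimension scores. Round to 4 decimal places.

Var(A+M+V) = 12.3² + 3.9² + 13² + 2·[12.3·3.9·0.17 + 12.3·13·0.41 + 3.9·13·0.20] = 335.5 + 167.708 = 503.208.
Because errors are independent across components, Cov(Tᵢ,Tⱼ) = Cov(Xᵢ,Xⱼ); the off-diagonal part of the true-score variance is the same as above.
True-score variance = [12.3²·0.93 + 3.9²·0.63 + 13²·0.92] + 167.708 = 305.762 + 167.708 = 473.47.
Reliability = 473.47 / 503.208 = 0.9409.

0.9409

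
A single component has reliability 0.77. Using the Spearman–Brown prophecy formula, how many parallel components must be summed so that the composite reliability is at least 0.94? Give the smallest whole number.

k ≥ ρ*(1−ρ₁)/(ρ₁(1−ρ*)) = 0.94·0.23 / (0.77·0.06) = 4.680.
Smallest integer k = 5.

5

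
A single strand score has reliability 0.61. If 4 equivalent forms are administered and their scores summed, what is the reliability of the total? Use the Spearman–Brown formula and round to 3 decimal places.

0.862

ρ_k = kρ / (1 + (k−1)ρ) = 4·0.61 / (1 + 3·0.61) = 2.440 / 2.830 = 0.862.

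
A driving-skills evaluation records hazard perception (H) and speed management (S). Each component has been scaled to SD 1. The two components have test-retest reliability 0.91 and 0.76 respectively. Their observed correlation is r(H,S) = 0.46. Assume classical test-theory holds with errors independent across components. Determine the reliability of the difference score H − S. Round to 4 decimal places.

Var(H−S) = 1 + 1 − 2·0.46 = 2 − 0.92 = 1.08.
Under uncorrelated errors the observed covariances equal the true-score covariances, so only the own-variance terms attenuate.
True-score variance = [0.91 + 0.76] − 0.92 = 1.67 − 0.92 = 0.75.
Reliability = 0.75 / 1.08 = 0.6944.

0.6944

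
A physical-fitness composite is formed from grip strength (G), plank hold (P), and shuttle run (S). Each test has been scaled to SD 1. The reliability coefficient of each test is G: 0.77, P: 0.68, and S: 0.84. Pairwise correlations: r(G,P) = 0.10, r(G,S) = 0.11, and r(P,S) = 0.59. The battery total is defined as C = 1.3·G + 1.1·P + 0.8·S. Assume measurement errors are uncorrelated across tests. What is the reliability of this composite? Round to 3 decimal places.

0.828

Var(C) = 1.3² + 1.1² + 0.8² + 2·[1.43·0.10 + 1.04·0.11 + 0.88·0.59] = 3.54 + 1.5532 = 5.0932.
Under uncorrelated errors the observed covariances equal the true-score covariances, so only the own-variance terms attenuate.
True-score variance = [1.3²·0.77 + 1.1²·0.68 + 0.8²·0.84] + 1.5532 = 2.6617 + 1.5532 = 4.2149.
Reliability = 4.2149 / 5.0932 = 0.828.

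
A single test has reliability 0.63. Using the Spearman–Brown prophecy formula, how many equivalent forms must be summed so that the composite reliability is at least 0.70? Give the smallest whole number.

2

k ≥ ρ*(1−ρ₁)/(ρ₁(1−ρ*)) = 0.70·0.37 / (0.63·0.30) = 1.370.
Smallest integer k = 2.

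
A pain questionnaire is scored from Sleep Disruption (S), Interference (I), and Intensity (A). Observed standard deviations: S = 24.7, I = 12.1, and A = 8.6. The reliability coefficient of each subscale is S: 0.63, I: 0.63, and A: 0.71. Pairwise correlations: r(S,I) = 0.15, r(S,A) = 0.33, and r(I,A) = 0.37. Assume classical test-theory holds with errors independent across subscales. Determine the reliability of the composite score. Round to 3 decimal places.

0.735

Var(S+I+A) = 24.7² + 12.1² + 8.6² + 2·[24.7·12.1·0.15 + 24.7·8.6·0.33 + 12.1·8.6·0.37] = 830.46 + 306.863 = 1137.32.
Under uncorrelated errors the observed covariances equal the true-score covariances, so only the own-variance terms attenuate.
True-score variance = [24.7²·0.63 + 12.1²·0.63 + 8.6²·0.71] + 306.863 = 529.107 + 306.863 = 835.969.
Reliability = 835.969 / 1137.32 = 0.735.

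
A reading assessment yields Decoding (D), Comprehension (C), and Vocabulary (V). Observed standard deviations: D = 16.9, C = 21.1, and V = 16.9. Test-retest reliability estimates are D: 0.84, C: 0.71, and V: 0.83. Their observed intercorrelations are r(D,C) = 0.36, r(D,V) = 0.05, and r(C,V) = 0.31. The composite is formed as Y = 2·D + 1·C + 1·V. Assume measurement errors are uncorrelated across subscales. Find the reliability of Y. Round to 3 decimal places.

Var(Y) = 2²·16.9² + 21.1² + 16.9² + 2·[2·16.9·21.1·0.36 + 2·16.9·16.9·0.05 + 21.1·16.9·0.31] = 1873.26 + 791.697 = 2664.96.
Because errors are independent across components, Cov(Tᵢ,Tⱼ) = Cov(Xᵢ,Xⱼ); the off-diagonal part of the true-score variance is the same as above.
True-score variance = [2²·16.9²·0.84 + 21.1²·0.71 + 16.9²·0.83] + 791.697 = 1512.8 + 791.697 = 2304.5.
Reliability = 2304.5 / 2664.96 = 0.865.

0.865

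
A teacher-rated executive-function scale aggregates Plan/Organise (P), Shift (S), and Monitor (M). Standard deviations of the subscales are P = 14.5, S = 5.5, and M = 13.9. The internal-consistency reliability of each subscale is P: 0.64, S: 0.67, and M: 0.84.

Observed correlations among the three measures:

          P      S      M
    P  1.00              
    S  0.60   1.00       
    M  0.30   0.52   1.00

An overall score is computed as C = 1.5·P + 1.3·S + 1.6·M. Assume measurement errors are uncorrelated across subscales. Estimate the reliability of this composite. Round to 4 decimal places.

Var(C) = 1.5²·14.5² + 1.3²·5.5² + 1.6²·13.9² + 2·[1.95·14.5·5.5·0.60 + 2.4·14.5·13.9·0.30 + 2.08·5.5·13.9·0.52] = 1018.8 + 642.224 = 1661.03.
Under uncorrelated errors the observed covariances equal the true-score covariances, so only the own-variance terms attenuate.
True-score variance = [1.5²·14.5²·0.64 + 1.3²·5.5²·0.67 + 1.6²·13.9²·0.84] + 642.224 = 752.491 + 642.224 = 1394.71.
Reliability = 1394.71 / 1661.03 = 0.8397.

0.8397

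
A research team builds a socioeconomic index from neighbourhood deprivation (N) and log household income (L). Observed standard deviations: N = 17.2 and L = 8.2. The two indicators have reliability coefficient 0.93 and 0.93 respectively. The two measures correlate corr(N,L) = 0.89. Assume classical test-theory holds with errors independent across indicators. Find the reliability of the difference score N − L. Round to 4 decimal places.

Var(N−L) = 17.2² + 8.2² − 2·17.2·8.2·0.89 = 363.08 − 251.051 = 112.029.
With uncorrelated errors the cross-covariances are all true-score covariance, so they carry over unchanged; only the diagonal terms shrink to ρᵢσᵢ².
True-score variance = [17.2²·0.93 + 8.2²·0.93] − 251.051 = 337.664 − 251.051 = 86.6132.
Reliability = 86.6132 / 112.029 = 0.7731.

0.7731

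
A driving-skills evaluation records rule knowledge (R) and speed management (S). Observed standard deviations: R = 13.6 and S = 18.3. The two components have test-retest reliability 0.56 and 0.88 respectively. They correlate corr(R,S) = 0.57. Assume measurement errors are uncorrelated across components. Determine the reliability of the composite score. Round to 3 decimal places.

0.849

Var(R+S) = 13.6² + 18.3² + 2·[13.6·18.3·0.57] = 519.85 + 283.723 = 803.573.
With uncorrelated errors the cross-covariances are all true-score covariance, so they carry over unchanged; only the diagonal terms shrink to ρᵢσᵢ².
True-score variance = [13.6²·0.56 + 18.3²·0.88] + 283.723 = 398.281 + 283.723 = 682.004.
Reliability = 682.004 / 803.573 = 0.849.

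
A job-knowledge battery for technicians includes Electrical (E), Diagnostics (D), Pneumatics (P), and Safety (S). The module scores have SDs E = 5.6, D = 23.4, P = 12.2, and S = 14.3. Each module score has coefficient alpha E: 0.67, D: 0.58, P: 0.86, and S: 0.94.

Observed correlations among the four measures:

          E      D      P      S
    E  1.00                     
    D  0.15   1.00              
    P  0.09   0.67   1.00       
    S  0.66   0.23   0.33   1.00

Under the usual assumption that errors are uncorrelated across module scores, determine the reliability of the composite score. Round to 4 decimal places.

Var(E+D+P+S) = 5.6² + 23.4² + 12.2² + 14.3² + 2·[5.6·23.4·0.15 + 5.6·12.2·0.09 + 5.6·14.3·0.66 + 23.4·12.2·0.67 + 23.4·14.3·0.23 + 12.2·14.3·0.33] = 932.25 + 808.927 = 1741.18.
Because errors are independent across components, Cov(Tᵢ,Tⱼ) = Cov(Xᵢ,Xⱼ); the off-diagonal part of the true-score variance is the same as above.
True-score variance = [5.6²·0.67 + 23.4²·0.58 + 12.2²·0.86 + 14.3²·0.94] + 808.927 = 658.819 + 808.927 = 1467.75.
Reliability = 1467.75 / 1741.18 = 0.8430.

0.8430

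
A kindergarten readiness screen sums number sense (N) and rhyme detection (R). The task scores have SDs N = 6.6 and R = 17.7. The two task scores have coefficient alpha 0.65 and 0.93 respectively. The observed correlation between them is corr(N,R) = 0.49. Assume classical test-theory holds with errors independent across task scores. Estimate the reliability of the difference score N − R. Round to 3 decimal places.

0.847

Var(N−R) = 6.6² + 17.7² − 2·6.6·17.7·0.49 = 356.85 − 114.484 = 242.366.
Because errors are independent across components, Cov(Tᵢ,Tⱼ) = Cov(Xᵢ,Xⱼ); the off-diagonal part of the true-score variance is the same as above.
True-score variance = [6.6²·0.65 + 17.7²·0.93] − 114.484 = 319.674 − 114.484 = 205.19.
Reliability = 205.19 / 242.366 = 0.847.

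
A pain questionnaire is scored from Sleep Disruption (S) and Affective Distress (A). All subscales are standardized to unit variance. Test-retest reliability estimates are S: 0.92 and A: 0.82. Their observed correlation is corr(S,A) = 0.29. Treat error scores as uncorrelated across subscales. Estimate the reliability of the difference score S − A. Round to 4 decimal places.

Var(S−A) = 1 + 1 − 2·0.29 = 2 − 0.58 = 1.42.
With uncorrelated errors the cross-covariances are all true-score covariance, so they carry over unchanged; only the diagonal terms shrink to ρᵢσᵢ².
True-score variance = [0.92 + 0.82] − 0.58 = 1.74 − 0.58 = 1.16.
Reliability = 1.16 / 1.42 = 0.8169.

0.8169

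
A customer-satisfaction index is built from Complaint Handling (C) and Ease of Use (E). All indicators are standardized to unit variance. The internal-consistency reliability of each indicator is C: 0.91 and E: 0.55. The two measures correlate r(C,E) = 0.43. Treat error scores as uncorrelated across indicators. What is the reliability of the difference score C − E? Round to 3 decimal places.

Var(C−E) = 1 + 1 − 2·0.43 = 2 − 0.86 = 1.14.
Because errors are independent across components, Cov(Tᵢ,Tⱼ) = Cov(Xᵢ,Xⱼ); the off-diagonal part of the true-score variance is the same as above.
True-score variance = [0.91 + 0.55] − 0.86 = 1.46 − 0.86 = 0.6.
Reliability = 0.6 / 1.14 = 0.526.

0.526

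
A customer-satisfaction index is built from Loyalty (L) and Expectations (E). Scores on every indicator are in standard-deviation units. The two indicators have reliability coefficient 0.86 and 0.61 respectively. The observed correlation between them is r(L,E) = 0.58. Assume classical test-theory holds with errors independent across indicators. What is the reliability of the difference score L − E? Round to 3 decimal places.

Var(L−E) = 1 + 1 − 2·0.58 = 2 − 1.16 = 0.84.
With uncorrelated errors the cross-covariances are all true-score covariance, so they carry over unchanged; only the diagonal terms shrink to ρᵢσᵢ².
True-score variance = [0.86 + 0.61] − 1.16 = 1.47 − 1.16 = 0.31.
Reliability = 0.31 / 0.84 = 0.369.

0.369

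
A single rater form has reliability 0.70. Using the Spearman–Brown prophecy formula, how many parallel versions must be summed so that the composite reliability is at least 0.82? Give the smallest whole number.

k ≥ ρ*(1−ρ₁)/(ρ₁(1−ρ*)) = 0.82·0.30 / (0.70·0.18) = 1.952.
Smallest integer k = 2.

2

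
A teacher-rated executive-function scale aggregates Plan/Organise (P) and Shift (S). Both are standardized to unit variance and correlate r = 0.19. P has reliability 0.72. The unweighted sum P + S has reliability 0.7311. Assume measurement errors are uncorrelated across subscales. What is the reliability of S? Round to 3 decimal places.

0.640

Var(P+S) = 2 + 2·0.19 = 2.380.
True-score variance = ρ_P + ρ_S + 2·0.19, so 0.7311 = (0.72 + ρ_S + 0.38) / 2.380.
ρ_S = 0.7311·2.380 − 0.72 − 0.38 = 0.640.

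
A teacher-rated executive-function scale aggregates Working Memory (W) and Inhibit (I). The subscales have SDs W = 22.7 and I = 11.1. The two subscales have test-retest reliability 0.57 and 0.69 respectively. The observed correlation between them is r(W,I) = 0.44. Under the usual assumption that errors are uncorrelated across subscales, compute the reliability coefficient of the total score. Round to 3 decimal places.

Var(W+I) = 22.7² + 11.1² + 2·[22.7·11.1·0.44] = 638.5 + 221.734 = 860.234.
Because errors are independent across components, Cov(Tᵢ,Tⱼ) = Cov(Xᵢ,Xⱼ); the off-diagonal part of the true-score variance is the same as above.
True-score variance = [22.7²·0.57 + 11.1²·0.69] + 221.734 = 378.73 + 221.734 = 600.464.
Reliability = 600.464 / 860.234 = 0.698.

0.698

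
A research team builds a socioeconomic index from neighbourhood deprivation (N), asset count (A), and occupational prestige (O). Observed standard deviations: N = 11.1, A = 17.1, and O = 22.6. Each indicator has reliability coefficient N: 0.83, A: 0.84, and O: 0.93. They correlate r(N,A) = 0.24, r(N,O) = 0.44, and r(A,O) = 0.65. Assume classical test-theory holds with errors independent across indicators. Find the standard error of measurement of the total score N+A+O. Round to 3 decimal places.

Var(total) = 926.38 + 814.264 = 1740.64.
True-score variance = 822.896 + 814.264 = 1637.16, so reliability = 0.9405.
Error variance = 1740.64 − 1637.16 = 103.485; SEM = √103.485 = 10.173.

10.173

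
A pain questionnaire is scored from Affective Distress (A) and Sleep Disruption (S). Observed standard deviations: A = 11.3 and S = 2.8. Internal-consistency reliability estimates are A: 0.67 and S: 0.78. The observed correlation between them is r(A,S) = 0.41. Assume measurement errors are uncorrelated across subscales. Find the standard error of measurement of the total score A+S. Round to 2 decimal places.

Var(total) = 135.53 + 25.9448 = 161.475.
True-score variance = 91.6675 + 25.9448 = 117.612, so reliability = 0.7284.
Error variance = 161.475 − 117.612 = 43.8625; SEM = √43.8625 = 6.62.

6.62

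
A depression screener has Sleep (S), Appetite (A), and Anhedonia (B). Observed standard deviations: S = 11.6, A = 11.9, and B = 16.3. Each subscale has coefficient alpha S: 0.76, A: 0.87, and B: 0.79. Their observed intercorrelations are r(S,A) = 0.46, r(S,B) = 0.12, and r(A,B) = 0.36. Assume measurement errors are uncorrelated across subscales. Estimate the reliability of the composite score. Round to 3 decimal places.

0.875

Var(S+A+B) = 11.6² + 11.9² + 16.3² + 2·[11.6·11.9·0.46 + 11.6·16.3·0.12 + 11.9·16.3·0.36] = 541.86 + 312.034 = 853.894.
Under uncorrelated errors the observed covariances equal the true-score covariances, so only the own-variance terms attenuate.
True-score variance = [11.6²·0.76 + 11.9²·0.87 + 16.3²·0.79] + 312.034 = 435.361 + 312.034 = 747.396.
Reliability = 747.396 / 853.894 = 0.875.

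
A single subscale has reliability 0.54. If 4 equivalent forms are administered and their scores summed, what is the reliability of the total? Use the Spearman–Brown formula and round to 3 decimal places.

ρ_k = kρ / (1 + (k−1)ρ) = 4·0.54 / (1 + 3·0.54) = 2.160 / 2.620 = 0.824.

0.824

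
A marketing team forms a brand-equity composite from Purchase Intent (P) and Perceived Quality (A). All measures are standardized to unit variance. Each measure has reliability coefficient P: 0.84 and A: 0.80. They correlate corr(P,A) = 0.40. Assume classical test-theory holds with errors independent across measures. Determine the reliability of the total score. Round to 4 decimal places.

0.8714

Var(P+A) = 2 + 2·[0.40] = 2 + 0.8 = 2.8.
Because errors are independent across components, Cov(Tᵢ,Tⱼ) = Cov(Xᵢ,Xⱼ); the off-diagonal part of the true-score variance is the same as above.
True-score variance = [0.84 + 0.80] + 0.8 = 1.64 + 0.8 = 2.44.
Reliability = 2.44 / 2.8 = 0.8714.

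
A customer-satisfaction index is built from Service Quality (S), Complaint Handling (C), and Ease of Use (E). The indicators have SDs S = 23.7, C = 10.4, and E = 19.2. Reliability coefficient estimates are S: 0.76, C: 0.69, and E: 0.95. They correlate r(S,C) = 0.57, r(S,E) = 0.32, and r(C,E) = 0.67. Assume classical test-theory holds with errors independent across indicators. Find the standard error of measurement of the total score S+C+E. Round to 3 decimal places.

13.666

Var(total) = 1038.49 + 839.784 = 1878.27.
True-score variance = 851.723 + 839.784 = 1691.51, so reliability = 0.9006.
Error variance = 1878.27 − 1691.51 = 186.767; SEM = √186.767 = 13.666.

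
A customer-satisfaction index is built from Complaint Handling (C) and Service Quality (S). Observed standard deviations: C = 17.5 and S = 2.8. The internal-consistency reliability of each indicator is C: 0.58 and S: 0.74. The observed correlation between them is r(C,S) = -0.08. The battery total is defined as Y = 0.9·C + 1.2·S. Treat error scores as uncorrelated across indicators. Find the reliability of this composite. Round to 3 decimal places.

0.573

Var(Y) = 0.9²·17.5² + 1.2²·2.8² + 2·[1.08·17.5·2.8·(-0.08)] = 259.352 − 8.4672 = 250.885.
Because errors are independent across components, Cov(Tᵢ,Tⱼ) = Cov(Xᵢ,Xⱼ); the off-diagonal part of the true-score variance is the same as above.
True-score variance = [0.9²·17.5²·0.58 + 1.2²·2.8²·0.74] − 8.4672 = 152.231 − 8.4672 = 143.763.
Reliability = 143.763 / 250.885 = 0.573.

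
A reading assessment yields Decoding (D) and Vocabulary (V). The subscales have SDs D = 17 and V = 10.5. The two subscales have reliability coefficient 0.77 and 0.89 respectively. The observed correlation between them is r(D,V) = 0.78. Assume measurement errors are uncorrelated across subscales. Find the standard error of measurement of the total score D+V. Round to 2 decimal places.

8.87

Var(total) = 399.25 + 278.46 = 677.71.
True-score variance = 320.653 + 278.46 = 599.113, so reliability = 0.8840.
Error variance = 677.71 − 599.113 = 78.5975; SEM = √78.5975 = 8.87.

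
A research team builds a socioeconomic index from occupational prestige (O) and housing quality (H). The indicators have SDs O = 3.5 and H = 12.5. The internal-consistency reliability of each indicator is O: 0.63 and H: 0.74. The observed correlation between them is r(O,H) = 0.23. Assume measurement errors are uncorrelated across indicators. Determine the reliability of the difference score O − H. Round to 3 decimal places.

0.696

Var(O−H) = 3.5² + 12.5² − 2·3.5·12.5·0.23 = 168.5 − 20.125 = 148.375.
With uncorrelated errors the cross-covariances are all true-score covariance, so they carry over unchanged; only the diagonal terms shrink to ρᵢσᵢ².
True-score variance = [3.5²·0.63 + 12.5²·0.74] − 20.125 = 123.343 − 20.125 = 103.218.
Reliability = 103.218 / 148.375 = 0.696.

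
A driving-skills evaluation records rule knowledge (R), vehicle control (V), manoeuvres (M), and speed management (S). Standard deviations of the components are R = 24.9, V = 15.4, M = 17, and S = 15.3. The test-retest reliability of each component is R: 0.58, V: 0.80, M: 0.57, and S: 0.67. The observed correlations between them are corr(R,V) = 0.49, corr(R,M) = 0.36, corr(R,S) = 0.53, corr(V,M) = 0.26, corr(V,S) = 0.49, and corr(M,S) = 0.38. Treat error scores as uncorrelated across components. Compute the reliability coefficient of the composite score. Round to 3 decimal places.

0.832

Var(R+V+M+S) = 24.9² + 15.4² + 17² + 15.3² + 2·[24.9·15.4·0.49 + 24.9·17·0.36 + 24.9·15.3·0.53 + 15.4·17·0.26 + 15.4·15.3·0.49 + 17·15.3·0.38] = 1380.26 + 1649.11 = 3029.37.
With uncorrelated errors the cross-covariances are all true-score covariance, so they carry over unchanged; only the diagonal terms shrink to ρᵢσᵢ².
True-score variance = [24.9²·0.58 + 15.4²·0.80 + 17²·0.57 + 15.3²·0.67] + 1649.11 = 870.904 + 1649.11 = 2520.02.
Reliability = 2520.02 / 3029.37 = 0.832.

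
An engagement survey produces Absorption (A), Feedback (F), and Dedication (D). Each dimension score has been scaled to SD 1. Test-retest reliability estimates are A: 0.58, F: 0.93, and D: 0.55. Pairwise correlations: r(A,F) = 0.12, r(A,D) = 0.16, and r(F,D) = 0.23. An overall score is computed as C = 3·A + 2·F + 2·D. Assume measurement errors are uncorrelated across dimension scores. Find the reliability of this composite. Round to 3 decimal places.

Var(C) = 3² + 2² + 2² + 2·[6·0.12 + 6·0.16 + 4·0.23] = 17 + 5.2 = 22.2.
Because errors are independent across components, Cov(Tᵢ,Tⱼ) = Cov(Xᵢ,Xⱼ); the off-diagonal part of the true-score variance is the same as above.
True-score variance = [3²·0.58 + 2²·0.93 + 2²·0.55] + 5.2 = 11.14 + 5.2 = 16.34.
Reliability = 16.34 / 22.2 = 0.736.

0.736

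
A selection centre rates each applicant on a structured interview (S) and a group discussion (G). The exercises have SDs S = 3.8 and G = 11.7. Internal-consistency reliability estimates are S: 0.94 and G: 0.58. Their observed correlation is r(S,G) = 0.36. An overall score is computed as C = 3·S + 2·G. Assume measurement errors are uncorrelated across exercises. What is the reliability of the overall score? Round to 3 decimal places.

Var(C) = 3²·3.8² + 2²·11.7² + 2·[6·3.8·11.7·0.36] = 677.52 + 192.067 = 869.587.
With uncorrelated errors the cross-covariances are all true-score covariance, so they carry over unchanged; only the diagonal terms shrink to ρᵢσᵢ².
True-score variance = [3²·3.8²·0.94 + 2²·11.7²·0.58] + 192.067 = 439.747 + 192.067 = 631.814.
Reliability = 631.814 / 869.587 = 0.727.

0.727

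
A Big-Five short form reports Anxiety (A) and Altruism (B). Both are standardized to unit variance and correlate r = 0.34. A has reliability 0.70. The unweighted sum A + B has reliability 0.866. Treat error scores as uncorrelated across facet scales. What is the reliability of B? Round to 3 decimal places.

0.941

Var(A+B) = 2 + 2·0.34 = 2.680.
True-score variance = ρ_A + ρ_B + 2·0.34, so 0.866 = (0.70 + ρ_B + 0.68) / 2.680.
ρ_B = 0.866·2.680 − 0.70 − 0.68 = 0.941.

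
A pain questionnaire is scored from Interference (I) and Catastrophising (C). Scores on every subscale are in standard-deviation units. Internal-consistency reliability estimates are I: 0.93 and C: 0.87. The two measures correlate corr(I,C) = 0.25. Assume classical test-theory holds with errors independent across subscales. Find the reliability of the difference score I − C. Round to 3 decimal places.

0.867

Var(I−C) = 1 + 1 − 2·0.25 = 2 − 0.5 = 1.5.
Under uncorrelated errors the observed covariances equal the true-score covariances, so only the own-variance terms attenuate.
True-score variance = [0.93 + 0.87] − 0.5 = 1.8 − 0.5 = 1.3.
Reliability = 1.3 / 1.5 = 0.867.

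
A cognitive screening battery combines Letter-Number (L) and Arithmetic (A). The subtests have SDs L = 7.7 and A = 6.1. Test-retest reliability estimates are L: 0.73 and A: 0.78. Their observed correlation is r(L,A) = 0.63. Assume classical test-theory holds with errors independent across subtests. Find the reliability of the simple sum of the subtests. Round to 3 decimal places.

Var(L+A) = 7.7² + 6.1² + 2·[7.7·6.1·0.63] = 96.5 + 59.1822 = 155.682.
Because errors are independent across components, Cov(Tᵢ,Tⱼ) = Cov(Xᵢ,Xⱼ); the off-diagonal part of the true-score variance is the same as above.
True-score variance = [7.7²·0.73 + 6.1²·0.78] + 59.1822 = 72.3055 + 59.1822 = 131.488.
Reliability = 131.488 / 155.682 = 0.845.

0.845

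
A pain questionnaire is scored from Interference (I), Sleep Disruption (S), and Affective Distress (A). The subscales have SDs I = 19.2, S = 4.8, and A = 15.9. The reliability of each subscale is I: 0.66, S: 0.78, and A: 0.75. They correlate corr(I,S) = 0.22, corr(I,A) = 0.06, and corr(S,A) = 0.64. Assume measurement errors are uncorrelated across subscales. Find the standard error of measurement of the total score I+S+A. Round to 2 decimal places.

13.91

Var(total) = 644.49 + 174.874 = 819.364.
True-score variance = 450.881 + 174.874 = 625.755, so reliability = 0.7637.
Error variance = 819.364 − 625.755 = 193.609; SEM = √193.609 = 13.91.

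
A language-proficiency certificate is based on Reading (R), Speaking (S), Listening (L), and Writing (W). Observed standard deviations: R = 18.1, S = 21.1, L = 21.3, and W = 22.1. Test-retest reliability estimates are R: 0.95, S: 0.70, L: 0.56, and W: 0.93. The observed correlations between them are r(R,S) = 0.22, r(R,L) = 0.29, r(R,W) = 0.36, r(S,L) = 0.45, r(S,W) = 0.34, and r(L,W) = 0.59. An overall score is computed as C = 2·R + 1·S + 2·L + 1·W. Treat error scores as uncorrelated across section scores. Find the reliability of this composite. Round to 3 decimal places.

0.873

Var(C) = 2²·18.1² + 21.1² + 2²·21.3² + 22.1² + 2·[2·18.1·21.1·0.22 + 4·18.1·21.3·0.29 + 2·18.1·22.1·0.36 + 2·21.1·21.3·0.45 + 21.1·22.1·0.34 + 2·21.3·22.1·0.59] = 4058.82 + 4043.51 = 8102.33.
Because errors are independent across components, Cov(Tᵢ,Tⱼ) = Cov(Xᵢ,Xⱼ); the off-diagonal part of the true-score variance is the same as above.
True-score variance = [2²·18.1²·0.95 + 21.1²·0.70 + 2²·21.3²·0.56 + 22.1²·0.93] + 4043.51 = 3027.05 + 4043.51 = 7070.56.
Reliability = 7070.56 / 8102.33 = 0.873.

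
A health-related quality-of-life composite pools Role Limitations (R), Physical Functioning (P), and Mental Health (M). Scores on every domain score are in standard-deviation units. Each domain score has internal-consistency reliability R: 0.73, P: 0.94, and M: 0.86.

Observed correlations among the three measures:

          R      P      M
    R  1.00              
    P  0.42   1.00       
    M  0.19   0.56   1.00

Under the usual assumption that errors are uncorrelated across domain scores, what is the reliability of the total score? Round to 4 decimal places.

Var(R+P+M) = 3 + 2·[0.42 + 0.19 + 0.56] = 3 + 2.34 = 5.34.
With uncorrelated errors the cross-covariances are all true-score covariance, so they carry over unchanged; only the diagonal terms shrink to ρᵢσᵢ².
True-score variance = [0.73 + 0.94 + 0.86] + 2.34 = 2.53 + 2.34 = 4.87.
Reliability = 4.87 / 5.34 = 0.9120.

0.9120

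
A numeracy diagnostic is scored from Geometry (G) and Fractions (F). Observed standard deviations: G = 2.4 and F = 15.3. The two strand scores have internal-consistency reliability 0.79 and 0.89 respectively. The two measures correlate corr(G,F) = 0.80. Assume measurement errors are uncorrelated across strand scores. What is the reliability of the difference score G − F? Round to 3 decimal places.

Var(G−F) = 2.4² + 15.3² − 2·2.4·15.3·0.80 = 239.85 − 58.752 = 181.098.
Under uncorrelated errors the observed covariances equal the true-score covariances, so only the own-variance terms attenuate.
True-score variance = [2.4²·0.79 + 15.3²·0.89] − 58.752 = 212.891 − 58.752 = 154.139.
Reliability = 154.139 / 181.098 = 0.851.

0.851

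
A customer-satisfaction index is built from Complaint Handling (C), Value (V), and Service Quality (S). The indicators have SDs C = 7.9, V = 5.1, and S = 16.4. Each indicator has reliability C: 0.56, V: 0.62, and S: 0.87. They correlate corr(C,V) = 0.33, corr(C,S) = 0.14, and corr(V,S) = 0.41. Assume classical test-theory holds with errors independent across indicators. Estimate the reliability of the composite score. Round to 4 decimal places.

0.8521

Var(C+V+S) = 7.9² + 5.1² + 16.4² + 2·[7.9·5.1·0.33 + 7.9·16.4·0.14 + 5.1·16.4·0.41] = 357.38 + 131.453 = 488.833.
With uncorrelated errors the cross-covariances are all true-score covariance, so they carry over unchanged; only the diagonal terms shrink to ρᵢσᵢ².
True-score variance = [7.9²·0.56 + 5.1²·0.62 + 16.4²·0.87] + 131.453 = 285.071 + 131.453 = 416.524.
Reliability = 416.524 / 488.833 = 0.8521.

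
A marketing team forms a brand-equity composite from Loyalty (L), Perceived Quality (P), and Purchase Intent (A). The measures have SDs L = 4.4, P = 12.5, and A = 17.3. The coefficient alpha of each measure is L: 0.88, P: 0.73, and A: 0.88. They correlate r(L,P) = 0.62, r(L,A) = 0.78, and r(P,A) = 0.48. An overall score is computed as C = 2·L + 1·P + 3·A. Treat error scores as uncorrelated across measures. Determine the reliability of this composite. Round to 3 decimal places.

0.915

Var(C) = 2²·4.4² + 12.5² + 3²·17.3² + 2·[2·4.4·12.5·0.62 + 6·4.4·17.3·0.78 + 3·12.5·17.3·0.48] = 2927.3 + 1471.68 = 4398.98.
Because errors are independent across components, Cov(Tᵢ,Tⱼ) = Cov(Xᵢ,Xⱼ); the off-diagonal part of the true-score variance is the same as above.
True-score variance = [2²·4.4²·0.88 + 12.5²·0.73 + 3²·17.3²·0.88] + 1471.68 = 2552.59 + 1471.68 = 4024.27.
Reliability = 4024.27 / 4398.98 = 0.915.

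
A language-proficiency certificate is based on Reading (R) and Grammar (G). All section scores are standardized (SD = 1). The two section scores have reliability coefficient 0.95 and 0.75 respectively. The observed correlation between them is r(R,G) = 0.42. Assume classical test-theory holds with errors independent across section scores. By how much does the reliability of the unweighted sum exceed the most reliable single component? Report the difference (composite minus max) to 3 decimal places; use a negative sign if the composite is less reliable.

-0.056

Var(sum) = 2 + 0.84 = 2.84; true-score variance = 1.7 + 0.84 = 2.54; composite reliability = 0.8944.
Max component reliability = 0.9500.
Difference = 0.8944 − 0.9500 = -0.056.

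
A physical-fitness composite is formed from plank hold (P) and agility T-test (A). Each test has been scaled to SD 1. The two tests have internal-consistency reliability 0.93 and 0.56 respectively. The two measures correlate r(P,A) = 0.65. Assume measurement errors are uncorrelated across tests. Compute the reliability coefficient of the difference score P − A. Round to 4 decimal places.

Var(P−A) = 1 + 1 − 2·0.65 = 2 − 1.3 = 0.7.
Under uncorrelated errors the observed covariances equal the true-score covariances, so only the own-variance terms attenuate.
True-score variance = [0.93 + 0.56] − 1.3 = 1.49 − 1.3 = 0.19.
Reliability = 0.19 / 0.7 = 0.2714.

0.2714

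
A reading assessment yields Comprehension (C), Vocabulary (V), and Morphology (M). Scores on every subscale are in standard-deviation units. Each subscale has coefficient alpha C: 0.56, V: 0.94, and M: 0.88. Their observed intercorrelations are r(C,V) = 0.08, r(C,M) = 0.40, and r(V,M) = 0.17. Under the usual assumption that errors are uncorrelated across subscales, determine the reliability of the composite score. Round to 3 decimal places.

Var(C+V+M) = 3 + 2·[0.08 + 0.40 + 0.17] = 3 + 1.3 = 4.3.
Under uncorrelated errors the observed covariances equal the true-score covariances, so only the own-variance terms attenuate.
True-score variance = [0.56 + 0.94 + 0.88] + 1.3 = 2.38 + 1.3 = 3.68.
Reliability = 3.68 / 4.3 = 0.856.

0.856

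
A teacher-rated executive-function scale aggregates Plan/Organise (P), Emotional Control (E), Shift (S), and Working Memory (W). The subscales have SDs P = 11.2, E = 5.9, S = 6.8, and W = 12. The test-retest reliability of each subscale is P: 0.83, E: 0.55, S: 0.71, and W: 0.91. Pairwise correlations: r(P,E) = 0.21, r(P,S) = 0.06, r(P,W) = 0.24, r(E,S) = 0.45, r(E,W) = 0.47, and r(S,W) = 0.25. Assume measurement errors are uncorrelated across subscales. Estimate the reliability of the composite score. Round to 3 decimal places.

0.894

Var(P+E+S+W) = 11.2² + 5.9² + 6.8² + 12² + 2·[11.2·5.9·0.21 + 11.2·6.8·0.06 + 11.2·12·0.24 + 5.9·6.8·0.45 + 5.9·12·0.47 + 6.8·12·0.25] = 350.49 + 244.865 = 595.355.
With uncorrelated errors the cross-covariances are all true-score covariance, so they carry over unchanged; only the diagonal terms shrink to ρᵢσᵢ².
True-score variance = [11.2²·0.83 + 5.9²·0.55 + 6.8²·0.71 + 12²·0.91] + 244.865 = 287.131 + 244.865 = 531.996.
Reliability = 531.996 / 595.355 = 0.894.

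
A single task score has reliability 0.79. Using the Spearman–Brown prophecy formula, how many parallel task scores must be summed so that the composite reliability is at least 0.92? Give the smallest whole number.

k ≥ ρ*(1−ρ₁)/(ρ₁(1−ρ*)) = 0.92·0.21 / (0.79·0.08) = 3.057.
Smallest integer k = 4.

4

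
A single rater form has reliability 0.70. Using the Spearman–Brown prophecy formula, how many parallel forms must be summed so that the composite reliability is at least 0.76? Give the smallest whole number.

k ≥ ρ*(1−ρ₁)/(ρ₁(1−ρ*)) = 0.76·0.30 / (0.70·0.24) = 1.357.
Smallest integer k = 2.

2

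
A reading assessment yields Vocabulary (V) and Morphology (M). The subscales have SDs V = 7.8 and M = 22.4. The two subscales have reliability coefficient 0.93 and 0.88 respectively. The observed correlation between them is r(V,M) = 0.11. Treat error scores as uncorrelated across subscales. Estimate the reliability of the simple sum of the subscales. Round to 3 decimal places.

Var(V+M) = 7.8² + 22.4² + 2·[7.8·22.4·0.11] = 562.6 + 38.4384 = 601.038.
With uncorrelated errors the cross-covariances are all true-score covariance, so they carry over unchanged; only the diagonal terms shrink to ρᵢσᵢ².
True-score variance = [7.8²·0.93 + 22.4²·0.88] + 38.4384 = 498.13 + 38.4384 = 536.568.
Reliability = 536.568 / 601.038 = 0.893.

0.893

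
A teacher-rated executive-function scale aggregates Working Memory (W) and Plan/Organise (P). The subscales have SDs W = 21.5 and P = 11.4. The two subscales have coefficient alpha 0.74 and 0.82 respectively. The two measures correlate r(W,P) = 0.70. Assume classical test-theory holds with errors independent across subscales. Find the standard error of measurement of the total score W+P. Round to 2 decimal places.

Var(total) = 592.21 + 343.14 = 935.35.
True-score variance = 448.632 + 343.14 = 791.772, so reliability = 0.8465.
Error variance = 935.35 − 791.772 = 143.578; SEM = √143.578 = 11.98.

11.98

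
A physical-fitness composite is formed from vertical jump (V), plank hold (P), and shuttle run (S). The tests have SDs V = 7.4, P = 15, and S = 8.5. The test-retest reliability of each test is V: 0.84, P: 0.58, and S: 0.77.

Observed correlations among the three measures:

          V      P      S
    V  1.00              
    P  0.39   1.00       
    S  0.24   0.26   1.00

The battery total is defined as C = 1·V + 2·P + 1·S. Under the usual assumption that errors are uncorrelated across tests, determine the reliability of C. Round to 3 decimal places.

Var(C) = 7.4² + 2²·15² + 8.5² + 2·[2·7.4·15·0.39 + 7.4·8.5·0.24 + 2·15·8.5·0.26] = 1027.01 + 335.952 = 1362.96.
With uncorrelated errors the cross-covariances are all true-score covariance, so they carry over unchanged; only the diagonal terms shrink to ρᵢσᵢ².
True-score variance = [7.4²·0.84 + 2²·15²·0.58 + 8.5²·0.77] + 335.952 = 623.631 + 335.952 = 959.583.
Reliability = 959.583 / 1362.96 = 0.704.

0.704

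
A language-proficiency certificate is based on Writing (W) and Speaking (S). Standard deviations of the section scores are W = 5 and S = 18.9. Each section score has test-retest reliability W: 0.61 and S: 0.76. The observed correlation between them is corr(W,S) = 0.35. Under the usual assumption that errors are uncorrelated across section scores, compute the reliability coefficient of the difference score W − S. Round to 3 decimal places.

Var(W−S) = 5² + 18.9² − 2·5·18.9·0.35 = 382.21 − 66.15 = 316.06.
Because errors are independent across components, Cov(Tᵢ,Tⱼ) = Cov(Xᵢ,Xⱼ); the off-diagonal part of the true-score variance is the same as above.
True-score variance = [5²·0.61 + 18.9²·0.76] − 66.15 = 286.73 − 66.15 = 220.58.
Reliability = 220.58 / 316.06 = 0.698.

0.698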